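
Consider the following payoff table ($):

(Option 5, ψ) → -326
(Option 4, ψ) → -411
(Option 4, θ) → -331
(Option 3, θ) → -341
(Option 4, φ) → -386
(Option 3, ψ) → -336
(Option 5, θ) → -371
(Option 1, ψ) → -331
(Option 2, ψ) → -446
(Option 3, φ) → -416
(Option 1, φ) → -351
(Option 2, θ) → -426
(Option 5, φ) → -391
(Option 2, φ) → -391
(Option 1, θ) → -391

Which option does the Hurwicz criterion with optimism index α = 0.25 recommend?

Option 1: 0.25·(-331) + 0.75·(-391) = -376
Option 2: 0.25·(-391) + 0.75·(-446) = -432.25
Option 3: 0.25·(-336) + 0.75·(-416) = -396
Option 4: 0.25·(-331) + 0.75·(-411) = -391
Option 5: 0.25·(-326) + 0.75·(-391) = -374.75
Highest Hurwicz score = -374.75 → Option 5.

Option 5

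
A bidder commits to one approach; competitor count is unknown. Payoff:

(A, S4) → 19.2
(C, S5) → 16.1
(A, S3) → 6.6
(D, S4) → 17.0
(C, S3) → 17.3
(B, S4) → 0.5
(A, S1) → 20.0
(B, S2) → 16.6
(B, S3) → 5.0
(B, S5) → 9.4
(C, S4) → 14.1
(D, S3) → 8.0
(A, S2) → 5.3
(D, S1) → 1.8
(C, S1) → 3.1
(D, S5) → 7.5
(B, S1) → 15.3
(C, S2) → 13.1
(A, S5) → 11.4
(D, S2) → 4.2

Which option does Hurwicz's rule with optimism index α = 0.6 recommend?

A

A: 0.6·20.0 + 0.4·5.3 = 14.12
B: 0.6·16.6 + 0.4·0.5 = 10.16
C: 0.6·17.3 + 0.4·3.1 = 11.62
D: 0.6·17.0 + 0.4·1.8 = 10.92
Highest Hurwicz score = 14.12 → A.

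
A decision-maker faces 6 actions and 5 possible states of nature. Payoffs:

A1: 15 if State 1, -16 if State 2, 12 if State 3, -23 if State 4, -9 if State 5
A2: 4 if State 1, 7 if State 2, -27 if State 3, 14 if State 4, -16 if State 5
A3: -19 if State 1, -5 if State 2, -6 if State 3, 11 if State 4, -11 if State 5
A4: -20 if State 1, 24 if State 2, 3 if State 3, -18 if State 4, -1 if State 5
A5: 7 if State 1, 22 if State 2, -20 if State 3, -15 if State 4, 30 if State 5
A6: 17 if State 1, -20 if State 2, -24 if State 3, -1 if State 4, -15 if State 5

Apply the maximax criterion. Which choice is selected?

Row maxima: A1=15, A2=14, A3=11, A4=24, A5=30, A6=17
Best best-case = 30 → A5.

A5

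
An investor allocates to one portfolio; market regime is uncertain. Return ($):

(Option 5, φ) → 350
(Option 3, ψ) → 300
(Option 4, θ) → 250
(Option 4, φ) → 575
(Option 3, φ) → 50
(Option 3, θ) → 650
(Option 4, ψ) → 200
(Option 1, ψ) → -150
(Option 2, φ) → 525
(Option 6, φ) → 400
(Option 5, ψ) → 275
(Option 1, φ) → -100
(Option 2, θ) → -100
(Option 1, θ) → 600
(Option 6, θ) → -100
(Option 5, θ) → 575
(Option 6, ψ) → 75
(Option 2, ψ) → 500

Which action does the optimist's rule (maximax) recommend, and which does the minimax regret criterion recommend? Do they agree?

maximax → Option 3; minimax regret → Option 5 (disagree)

Row maxima: Option 1=600, Option 2=525, Option 3=650, Option 4=575, Option 5=575, Option 6=400
Best best-case = 650 → Option 3.
Column bests: θ=650, φ=575, ψ=500.
Option 1 regrets: 50, 675, 650 → max 675
Option 2 regrets: 750, 50, 0 → max 750
Option 3 regrets: 0, 525, 200 → max 525
Option 4 regrets: 400, 0, 300 → max 400
Option 5 regrets: 75, 225, 225 → max 225
Option 6 regrets: 750, 175, 425 → max 750
Smallest max regret = 225 → Option 5.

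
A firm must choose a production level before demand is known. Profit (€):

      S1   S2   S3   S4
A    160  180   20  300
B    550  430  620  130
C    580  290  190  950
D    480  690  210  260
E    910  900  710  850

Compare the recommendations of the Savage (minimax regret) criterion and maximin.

Column bests: S1=910, S2=900, S3=710, S4=950.
A regrets: 750, 720, 690, 650 → max 750
B regrets: 360, 470, 90, 820 → max 820
C regrets: 330, 610, 520, 0 → max 610
D regrets: 430, 210, 500, 690 → max 690
E regrets: 0, 0, 0, 100 → max 100
Smallest max regret = 100 → E.
Row minima: A=20, B=130, C=190, D=210, E=710
Best worst-case = 710 → E.

minimax regret → E; maximin → E (agree)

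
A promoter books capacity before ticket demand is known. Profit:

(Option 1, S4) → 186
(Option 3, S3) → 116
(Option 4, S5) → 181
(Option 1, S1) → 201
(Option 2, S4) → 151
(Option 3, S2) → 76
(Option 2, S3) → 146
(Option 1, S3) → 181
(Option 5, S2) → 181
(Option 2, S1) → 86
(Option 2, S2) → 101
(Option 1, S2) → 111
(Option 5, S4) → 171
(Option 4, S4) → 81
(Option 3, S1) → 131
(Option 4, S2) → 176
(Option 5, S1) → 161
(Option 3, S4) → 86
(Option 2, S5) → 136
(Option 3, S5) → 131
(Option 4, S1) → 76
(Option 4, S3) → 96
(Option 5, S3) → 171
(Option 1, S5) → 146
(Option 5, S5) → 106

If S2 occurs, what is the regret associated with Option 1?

Best payoff under S2 is 181.
Regret = 181 − 111 = 70.

70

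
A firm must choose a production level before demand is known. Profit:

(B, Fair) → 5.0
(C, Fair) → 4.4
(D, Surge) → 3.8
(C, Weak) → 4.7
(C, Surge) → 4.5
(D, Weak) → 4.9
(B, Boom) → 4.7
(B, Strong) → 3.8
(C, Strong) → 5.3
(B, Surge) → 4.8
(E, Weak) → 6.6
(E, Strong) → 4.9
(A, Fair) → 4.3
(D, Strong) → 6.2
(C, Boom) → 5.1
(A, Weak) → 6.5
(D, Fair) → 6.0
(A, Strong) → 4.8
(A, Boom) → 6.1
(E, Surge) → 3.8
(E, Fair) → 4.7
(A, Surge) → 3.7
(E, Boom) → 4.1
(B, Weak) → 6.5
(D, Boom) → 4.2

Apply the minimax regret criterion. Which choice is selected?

Column bests: Weak=6.6, Fair=6.0, Strong=6.2, Boom=6.1, Surge=4.8.
A regrets: 0.1, 1.7, 1.4, 0.0, 1.1 → max 1.7
B regrets: 0.1, 1.0, 2.4, 1.4, 0.0 → max 2.4
C regrets: 1.9, 1.6, 0.9, 1.0, 0.3 → max 1.9
D regrets: 1.7, 0.0, 0.0, 1.9, 1.0 → max 1.9
E regrets: 0.0, 1.3, 1.3, 2.0, 1.0 → max 2.0
Smallest max regret = 1.7 → A.

A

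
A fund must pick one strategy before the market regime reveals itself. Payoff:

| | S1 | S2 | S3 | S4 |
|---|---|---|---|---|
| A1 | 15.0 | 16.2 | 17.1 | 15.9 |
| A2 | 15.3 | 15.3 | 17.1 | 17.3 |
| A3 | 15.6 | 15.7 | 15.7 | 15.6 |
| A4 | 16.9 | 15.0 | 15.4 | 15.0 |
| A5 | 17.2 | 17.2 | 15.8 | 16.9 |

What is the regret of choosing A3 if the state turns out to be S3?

1.4

Best payoff under S3 is 17.1.
Regret = 17.1 − 15.7 = 1.4.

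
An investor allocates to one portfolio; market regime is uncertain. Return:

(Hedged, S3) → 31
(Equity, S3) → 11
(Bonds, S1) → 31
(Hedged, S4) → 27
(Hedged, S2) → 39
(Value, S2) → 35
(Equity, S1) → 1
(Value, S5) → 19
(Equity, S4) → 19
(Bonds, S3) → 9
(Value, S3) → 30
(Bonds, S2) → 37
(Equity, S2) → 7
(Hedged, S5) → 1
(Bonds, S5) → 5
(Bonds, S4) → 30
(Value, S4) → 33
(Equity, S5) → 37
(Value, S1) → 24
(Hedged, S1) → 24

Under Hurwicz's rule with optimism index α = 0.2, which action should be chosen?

Value

Value: 0.2·35 + 0.8·19 = 22.2
Equity: 0.2·37 + 0.8·1 = 8.2
Bonds: 0.2·37 + 0.8·5 = 11.4
Hedged: 0.2·39 + 0.8·1 = 8.6
Highest Hurwicz score = 22.2 → Value.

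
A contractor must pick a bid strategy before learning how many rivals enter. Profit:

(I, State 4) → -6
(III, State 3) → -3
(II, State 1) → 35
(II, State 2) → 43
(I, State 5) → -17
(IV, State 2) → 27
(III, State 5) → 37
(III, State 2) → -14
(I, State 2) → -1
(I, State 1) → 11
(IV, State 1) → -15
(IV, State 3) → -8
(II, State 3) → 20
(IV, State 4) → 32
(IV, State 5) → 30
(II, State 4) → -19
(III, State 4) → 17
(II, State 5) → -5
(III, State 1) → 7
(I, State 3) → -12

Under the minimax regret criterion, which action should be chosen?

Column bests: State 1=35, State 2=43, State 3=20, State 4=32, State 5=37.
I regrets: 24, 44, 32, 38, 54 → max 54
II regrets: 0, 0, 0, 51, 42 → max 51
III regrets: 28, 57, 23, 15, 0 → max 57
IV regrets: 50, 16, 28, 0, 7 → max 50
Smallest max regret = 50 → IV.

IV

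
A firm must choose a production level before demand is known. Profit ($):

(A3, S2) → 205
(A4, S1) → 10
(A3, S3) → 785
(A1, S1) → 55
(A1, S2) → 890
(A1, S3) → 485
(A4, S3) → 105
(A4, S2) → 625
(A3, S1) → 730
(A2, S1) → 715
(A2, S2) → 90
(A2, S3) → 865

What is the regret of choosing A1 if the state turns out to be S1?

675

Best payoff under S1 is 730.
Regret = 730 − 55 = 675.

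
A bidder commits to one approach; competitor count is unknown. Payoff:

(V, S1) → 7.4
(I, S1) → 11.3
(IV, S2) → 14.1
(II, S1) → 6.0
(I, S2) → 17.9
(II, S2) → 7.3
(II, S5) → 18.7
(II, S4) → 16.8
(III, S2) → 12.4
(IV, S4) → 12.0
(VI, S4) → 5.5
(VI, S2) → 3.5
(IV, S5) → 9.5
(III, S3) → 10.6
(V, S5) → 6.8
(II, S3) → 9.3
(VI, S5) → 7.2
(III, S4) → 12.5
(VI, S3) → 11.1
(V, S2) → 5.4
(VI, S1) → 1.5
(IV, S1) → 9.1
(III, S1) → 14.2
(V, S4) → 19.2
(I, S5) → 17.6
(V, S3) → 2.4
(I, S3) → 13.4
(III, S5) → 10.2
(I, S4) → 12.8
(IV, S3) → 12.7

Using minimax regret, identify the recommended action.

Column bests: S1=14.2, S2=17.9, S3=13.4, S4=19.2, S5=18.7.
I regrets: 2.9, 0.0, 0.0, 6.4, 1.1 → max 6.4
II regrets: 8.2, 10.6, 4.1, 2.4, 0.0 → max 10.6
III regrets: 0.0, 5.5, 2.8, 6.7, 8.5 → max 8.5
IV regrets: 5.1, 3.8, 0.7, 7.2, 9.2 → max 9.2
V regrets: 6.8, 12.5, 11.0, 0.0, 11.9 → max 12.5
VI regrets: 12.7, 14.4, 2.3, 13.7, 11.5 → max 14.4
Smallest max regret = 6.4 → I.

I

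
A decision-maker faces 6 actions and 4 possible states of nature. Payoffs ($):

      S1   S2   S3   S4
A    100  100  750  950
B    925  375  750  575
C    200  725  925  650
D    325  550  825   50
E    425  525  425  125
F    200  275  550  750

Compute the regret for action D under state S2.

Best payoff under S2 is 725.
Regret = 725 − 550 = 175.

175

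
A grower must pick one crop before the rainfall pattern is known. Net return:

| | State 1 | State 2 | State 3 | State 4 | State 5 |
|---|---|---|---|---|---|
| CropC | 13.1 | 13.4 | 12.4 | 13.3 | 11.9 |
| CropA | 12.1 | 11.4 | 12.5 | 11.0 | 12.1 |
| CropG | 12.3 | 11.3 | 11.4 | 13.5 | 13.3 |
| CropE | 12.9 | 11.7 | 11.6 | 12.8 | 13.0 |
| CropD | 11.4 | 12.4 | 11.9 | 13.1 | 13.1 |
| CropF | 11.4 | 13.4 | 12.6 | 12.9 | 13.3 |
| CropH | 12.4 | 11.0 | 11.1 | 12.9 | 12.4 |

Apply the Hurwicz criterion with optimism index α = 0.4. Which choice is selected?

CropC: 0.4·13.4 + 0.6·11.9 = 12.5
CropA: 0.4·12.5 + 0.6·11.0 = 11.6
CropG: 0.4·13.5 + 0.6·11.3 = 12.18
CropE: 0.4·13.0 + 0.6·11.6 = 12.16
CropD: 0.4·13.1 + 0.6·11.4 = 12.08
CropF: 0.4·13.4 + 0.6·11.4 = 12.2
CropH: 0.4·12.9 + 0.6·11.0 = 11.76
Highest Hurwicz score = 12.5 → CropC.

CropC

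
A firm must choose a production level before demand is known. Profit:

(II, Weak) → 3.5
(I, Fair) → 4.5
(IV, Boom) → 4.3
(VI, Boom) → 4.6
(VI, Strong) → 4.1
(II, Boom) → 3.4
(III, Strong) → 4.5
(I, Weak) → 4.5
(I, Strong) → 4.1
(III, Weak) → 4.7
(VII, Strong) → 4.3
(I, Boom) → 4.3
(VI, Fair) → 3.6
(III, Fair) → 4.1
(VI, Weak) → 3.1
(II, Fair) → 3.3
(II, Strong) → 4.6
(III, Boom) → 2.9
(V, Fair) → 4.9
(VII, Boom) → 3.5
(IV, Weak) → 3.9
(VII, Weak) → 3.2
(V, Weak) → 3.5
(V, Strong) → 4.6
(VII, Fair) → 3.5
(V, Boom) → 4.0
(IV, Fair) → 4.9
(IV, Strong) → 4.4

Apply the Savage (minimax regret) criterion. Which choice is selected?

Column bests: Weak=4.7, Fair=4.9, Strong=4.6, Boom=4.6.
I regrets: 0.2, 0.4, 0.5, 0.3 → max 0.5
II regrets: 1.2, 1.6, 0.0, 1.2 → max 1.6
III regrets: 0.0, 0.8, 0.1, 1.7 → max 1.7
IV regrets: 0.8, 0.0, 0.2, 0.3 → max 0.8
V regrets: 1.2, 0.0, 0.0, 0.6 → max 1.2
VI regrets: 1.6, 1.3, 0.5, 0.0 → max 1.6
VII regrets: 1.5, 1.4, 0.3, 1.1 → max 1.5
Smallest max regret = 0.5 → I.

I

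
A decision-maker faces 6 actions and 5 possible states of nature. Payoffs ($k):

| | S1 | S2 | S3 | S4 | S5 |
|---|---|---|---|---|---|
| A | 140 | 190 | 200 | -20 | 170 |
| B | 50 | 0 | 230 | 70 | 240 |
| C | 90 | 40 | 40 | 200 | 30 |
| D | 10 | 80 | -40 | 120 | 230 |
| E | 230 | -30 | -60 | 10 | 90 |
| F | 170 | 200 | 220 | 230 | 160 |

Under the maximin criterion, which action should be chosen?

Row minima: A=-20, B=0, C=30, D=-40, E=-60, F=160
Best worst-case = 160 → F.

F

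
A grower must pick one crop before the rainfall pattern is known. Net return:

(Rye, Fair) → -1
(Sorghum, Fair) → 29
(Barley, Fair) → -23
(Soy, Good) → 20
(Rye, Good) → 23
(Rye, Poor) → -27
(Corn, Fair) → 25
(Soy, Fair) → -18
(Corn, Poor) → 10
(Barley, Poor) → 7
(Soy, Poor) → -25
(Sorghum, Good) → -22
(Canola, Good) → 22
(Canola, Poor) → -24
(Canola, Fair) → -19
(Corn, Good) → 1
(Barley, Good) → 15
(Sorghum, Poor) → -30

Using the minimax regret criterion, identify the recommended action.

Corn

Column bests: Poor=10, Fair=29, Good=23.
Soy regrets: 35, 47, 3 → max 47
Sorghum regrets: 40, 0, 45 → max 45
Canola regrets: 34, 48, 1 → max 48
Rye regrets: 37, 30, 0 → max 37
Barley regrets: 3, 52, 8 → max 52
Corn regrets: 0, 4, 22 → max 22
Smallest max regret = 22 → Corn.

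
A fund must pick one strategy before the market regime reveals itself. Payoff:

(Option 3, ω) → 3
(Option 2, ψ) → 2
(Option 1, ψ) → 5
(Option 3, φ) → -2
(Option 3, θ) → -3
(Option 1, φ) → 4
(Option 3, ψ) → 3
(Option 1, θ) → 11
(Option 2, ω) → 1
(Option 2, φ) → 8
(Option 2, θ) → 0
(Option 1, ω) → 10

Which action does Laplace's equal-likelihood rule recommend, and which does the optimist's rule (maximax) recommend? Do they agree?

Row averages: Option 1=7.5, Option 2=2.75, Option 3=0.25
Highest average = 7.5 → Option 1.
Row maxima: Option 1=11, Option 2=8, Option 3=3
Best best-case = 11 → Option 1.

laplace → Option 1; maximax → Option 1 (agree)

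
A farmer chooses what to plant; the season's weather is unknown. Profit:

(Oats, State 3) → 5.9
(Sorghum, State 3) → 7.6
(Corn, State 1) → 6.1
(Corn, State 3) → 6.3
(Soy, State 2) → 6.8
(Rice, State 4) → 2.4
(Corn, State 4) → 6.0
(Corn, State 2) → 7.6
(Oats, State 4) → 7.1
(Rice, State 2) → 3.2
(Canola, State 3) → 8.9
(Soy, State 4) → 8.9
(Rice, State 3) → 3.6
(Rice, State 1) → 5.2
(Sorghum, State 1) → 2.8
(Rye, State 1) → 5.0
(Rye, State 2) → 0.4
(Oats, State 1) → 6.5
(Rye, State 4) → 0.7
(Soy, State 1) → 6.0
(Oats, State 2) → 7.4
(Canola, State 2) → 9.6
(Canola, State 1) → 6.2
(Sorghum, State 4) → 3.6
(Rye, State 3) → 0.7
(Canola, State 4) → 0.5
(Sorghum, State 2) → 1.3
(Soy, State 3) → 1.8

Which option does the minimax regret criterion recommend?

Corn

Column bests: State 1=6.5, State 2=9.6, State 3=8.9, State 4=8.9.
Soy regrets: 0.5, 2.8, 7.1, 0.0 → max 7.1
Oats regrets: 0.0, 2.2, 3.0, 1.8 → max 3.0
Sorghum regrets: 3.7, 8.3, 1.3, 5.3 → max 8.3
Rye regrets: 1.5, 9.2, 8.2, 8.2 → max 9.2
Canola regrets: 0.3, 0.0, 0.0, 8.4 → max 8.4
Corn regrets: 0.4, 2.0, 2.6, 2.9 → max 2.9
Rice regrets: 1.3, 6.4, 5.3, 6.5 → max 6.5
Smallest max regret = 2.9 → Corn.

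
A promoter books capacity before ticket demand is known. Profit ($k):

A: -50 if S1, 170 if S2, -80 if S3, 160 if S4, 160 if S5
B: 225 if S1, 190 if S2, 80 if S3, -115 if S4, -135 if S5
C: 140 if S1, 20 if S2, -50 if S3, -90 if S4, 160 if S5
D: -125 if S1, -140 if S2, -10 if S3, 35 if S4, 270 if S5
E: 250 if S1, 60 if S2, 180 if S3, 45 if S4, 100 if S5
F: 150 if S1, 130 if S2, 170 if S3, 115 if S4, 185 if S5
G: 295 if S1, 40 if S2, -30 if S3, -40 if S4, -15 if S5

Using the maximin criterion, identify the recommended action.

Row minima: A=-80, B=-135, C=-90, D=-140, E=45, F=115, G=-40
Best worst-case = 115 → F.

F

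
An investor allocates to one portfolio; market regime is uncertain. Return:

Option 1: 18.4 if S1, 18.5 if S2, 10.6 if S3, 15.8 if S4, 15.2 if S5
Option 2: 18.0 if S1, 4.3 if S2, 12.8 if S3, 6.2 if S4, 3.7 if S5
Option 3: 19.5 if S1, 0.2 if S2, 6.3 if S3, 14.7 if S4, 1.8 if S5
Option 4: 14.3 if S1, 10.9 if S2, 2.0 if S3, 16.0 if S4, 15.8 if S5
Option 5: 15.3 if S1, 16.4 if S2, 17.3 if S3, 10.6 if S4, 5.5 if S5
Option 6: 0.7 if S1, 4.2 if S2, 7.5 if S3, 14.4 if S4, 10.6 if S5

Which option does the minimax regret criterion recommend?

Option 1

Column bests: S1=19.5, S2=18.5, S3=17.3, S4=16.0, S5=15.8.
Option 1 regrets: 1.1, 0.0, 6.7, 0.2, 0.6 → max 6.7
Option 2 regrets: 1.5, 14.2, 4.5, 9.8, 12.1 → max 14.2
Option 3 regrets: 0.0, 18.3, 11.0, 1.3, 14.0 → max 18.3
Option 4 regrets: 5.2, 7.6, 15.3, 0.0, 0.0 → max 15.3
Option 5 regrets: 4.2, 2.1, 0.0, 5.4, 10.3 → max 10.3
Option 6 regrets: 18.8, 14.3, 9.8, 1.6, 5.2 → max 18.8
Smallest max regret = 6.7 → Option 1.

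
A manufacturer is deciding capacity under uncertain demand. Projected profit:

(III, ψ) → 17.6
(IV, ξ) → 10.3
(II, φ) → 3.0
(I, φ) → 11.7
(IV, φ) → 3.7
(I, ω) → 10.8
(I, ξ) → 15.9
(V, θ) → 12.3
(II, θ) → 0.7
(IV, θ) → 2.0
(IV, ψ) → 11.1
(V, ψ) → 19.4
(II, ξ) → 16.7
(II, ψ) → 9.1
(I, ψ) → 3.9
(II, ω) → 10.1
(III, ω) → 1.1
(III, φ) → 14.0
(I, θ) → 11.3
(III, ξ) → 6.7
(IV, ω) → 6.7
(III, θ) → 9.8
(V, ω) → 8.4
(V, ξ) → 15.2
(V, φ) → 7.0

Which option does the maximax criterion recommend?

V

Row maxima: I=15.9, II=16.7, III=17.6, IV=11.1, V=19.4
Best best-case = 19.4 → V.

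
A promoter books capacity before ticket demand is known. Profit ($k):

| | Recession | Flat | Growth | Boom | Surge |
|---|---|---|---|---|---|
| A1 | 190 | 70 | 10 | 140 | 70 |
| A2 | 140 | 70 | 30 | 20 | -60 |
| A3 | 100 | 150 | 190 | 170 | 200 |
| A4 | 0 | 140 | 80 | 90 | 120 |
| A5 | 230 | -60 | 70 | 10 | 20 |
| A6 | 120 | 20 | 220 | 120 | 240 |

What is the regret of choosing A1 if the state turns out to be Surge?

Best payoff under Surge is 240.
Regret = 240 − 70 = 170.

170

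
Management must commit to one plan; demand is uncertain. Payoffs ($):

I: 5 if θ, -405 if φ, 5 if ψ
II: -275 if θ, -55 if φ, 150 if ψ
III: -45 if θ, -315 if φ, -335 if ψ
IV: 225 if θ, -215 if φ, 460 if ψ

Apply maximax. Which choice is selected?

Row maxima: I=5, II=150, III=-45, IV=460
Best best-case = 460 → IV.

IV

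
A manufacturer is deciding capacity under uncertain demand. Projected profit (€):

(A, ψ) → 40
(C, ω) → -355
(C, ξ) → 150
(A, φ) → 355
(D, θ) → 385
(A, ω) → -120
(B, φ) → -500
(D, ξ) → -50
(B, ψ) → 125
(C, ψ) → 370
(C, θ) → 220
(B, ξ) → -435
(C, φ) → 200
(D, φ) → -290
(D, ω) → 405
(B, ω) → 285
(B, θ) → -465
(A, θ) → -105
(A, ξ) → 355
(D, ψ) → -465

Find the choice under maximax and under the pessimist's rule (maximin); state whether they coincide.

maximax → D; maximin → A (disagree)

Row maxima: A=355, B=285, C=370, D=405
Best best-case = 405 → D.
Row minima: A=-120, B=-500, C=-355, D=-465
Best worst-case = -120 → A.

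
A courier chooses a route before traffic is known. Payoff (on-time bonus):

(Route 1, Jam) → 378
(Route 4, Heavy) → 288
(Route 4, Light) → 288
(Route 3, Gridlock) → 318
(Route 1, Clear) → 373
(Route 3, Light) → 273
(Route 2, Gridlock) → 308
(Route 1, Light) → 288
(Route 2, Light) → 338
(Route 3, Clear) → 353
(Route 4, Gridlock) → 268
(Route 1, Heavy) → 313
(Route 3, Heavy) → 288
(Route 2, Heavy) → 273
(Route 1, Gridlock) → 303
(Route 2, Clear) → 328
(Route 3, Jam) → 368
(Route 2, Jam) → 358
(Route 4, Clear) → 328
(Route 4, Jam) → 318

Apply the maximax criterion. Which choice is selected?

Route 1

Row maxima: Route 1=378, Route 2=358, Route 3=368, Route 4=328
Best best-case = 378 → Route 1.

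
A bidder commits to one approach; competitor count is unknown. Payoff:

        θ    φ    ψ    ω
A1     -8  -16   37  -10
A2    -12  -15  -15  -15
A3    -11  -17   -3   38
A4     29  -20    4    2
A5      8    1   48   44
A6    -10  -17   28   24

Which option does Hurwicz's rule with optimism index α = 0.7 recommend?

A1: 0.7·37 + 0.3·(-16) = 21.1
A2: 0.7·(-12) + 0.3·(-15) = -12.9
A3: 0.7·38 + 0.3·(-17) = 21.5
A4: 0.7·29 + 0.3·(-20) = 14.3
A5: 0.7·48 + 0.3·1 = 33.9
A6: 0.7·28 + 0.3·(-17) = 14.5
Highest Hurwicz score = 33.9 → A5.

A5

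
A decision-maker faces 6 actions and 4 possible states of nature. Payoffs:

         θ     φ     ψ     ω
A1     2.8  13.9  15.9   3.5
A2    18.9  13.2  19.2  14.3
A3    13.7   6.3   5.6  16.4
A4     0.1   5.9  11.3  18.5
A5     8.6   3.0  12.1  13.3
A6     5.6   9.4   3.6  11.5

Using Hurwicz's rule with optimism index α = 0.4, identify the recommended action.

A1: 0.4·15.9 + 0.6·2.8 = 8.04
A2: 0.4·19.2 + 0.6·13.2 = 15.6
A3: 0.4·16.4 + 0.6·5.6 = 9.92
A4: 0.4·18.5 + 0.6·0.1 = 7.46
A5: 0.4·13.3 + 0.6·3.0 = 7.12
A6: 0.4·11.5 + 0.6·3.6 = 6.76
Highest Hurwicz score = 15.6 → A2.

A2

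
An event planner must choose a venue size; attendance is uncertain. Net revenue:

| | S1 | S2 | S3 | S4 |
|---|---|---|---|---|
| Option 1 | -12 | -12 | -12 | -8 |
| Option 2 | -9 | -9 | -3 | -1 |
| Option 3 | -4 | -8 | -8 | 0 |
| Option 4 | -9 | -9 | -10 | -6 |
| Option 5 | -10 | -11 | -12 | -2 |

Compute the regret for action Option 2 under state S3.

Best payoff under S3 is -3.
Regret = -3 − (-3) = 0.

0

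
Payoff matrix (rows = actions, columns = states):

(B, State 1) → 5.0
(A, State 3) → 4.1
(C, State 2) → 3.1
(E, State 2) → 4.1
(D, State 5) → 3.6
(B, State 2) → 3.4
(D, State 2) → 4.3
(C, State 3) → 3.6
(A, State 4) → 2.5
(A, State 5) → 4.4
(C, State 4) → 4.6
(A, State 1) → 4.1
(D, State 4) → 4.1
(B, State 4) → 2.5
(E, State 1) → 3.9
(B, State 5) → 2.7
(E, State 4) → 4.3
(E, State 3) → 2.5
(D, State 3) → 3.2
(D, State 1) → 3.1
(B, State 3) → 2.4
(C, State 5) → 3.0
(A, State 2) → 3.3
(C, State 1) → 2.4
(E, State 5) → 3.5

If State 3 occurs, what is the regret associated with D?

Best payoff under State 3 is 4.1.
Regret = 4.1 − 3.2 = 0.9.

0.9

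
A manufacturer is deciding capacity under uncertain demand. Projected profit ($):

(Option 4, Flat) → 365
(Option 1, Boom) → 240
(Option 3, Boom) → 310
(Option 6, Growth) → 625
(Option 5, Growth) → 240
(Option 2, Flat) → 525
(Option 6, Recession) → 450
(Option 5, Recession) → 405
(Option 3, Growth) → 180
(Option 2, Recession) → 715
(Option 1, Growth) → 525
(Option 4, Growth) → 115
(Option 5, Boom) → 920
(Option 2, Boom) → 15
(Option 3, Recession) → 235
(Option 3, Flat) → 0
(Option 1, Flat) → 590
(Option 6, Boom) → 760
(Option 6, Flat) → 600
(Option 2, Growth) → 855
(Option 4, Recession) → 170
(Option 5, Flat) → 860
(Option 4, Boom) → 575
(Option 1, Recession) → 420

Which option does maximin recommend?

Option 6

Row minima: Option 1=240, Option 2=15, Option 3=0, Option 4=115, Option 5=240, Option 6=450
Best worst-case = 450 → Option 6.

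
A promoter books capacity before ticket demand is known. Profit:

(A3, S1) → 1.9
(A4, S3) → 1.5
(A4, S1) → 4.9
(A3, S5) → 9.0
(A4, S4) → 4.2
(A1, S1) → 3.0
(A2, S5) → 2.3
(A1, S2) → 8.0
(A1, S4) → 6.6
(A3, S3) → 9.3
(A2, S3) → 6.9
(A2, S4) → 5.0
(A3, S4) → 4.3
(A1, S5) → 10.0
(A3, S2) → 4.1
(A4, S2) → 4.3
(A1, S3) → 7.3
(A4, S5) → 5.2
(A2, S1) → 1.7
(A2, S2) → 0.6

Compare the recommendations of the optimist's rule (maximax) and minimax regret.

maximax → A1; minimax regret → A1 (agree)

Row maxima: A1=10.0, A2=6.9, A3=9.3, A4=5.2
Best best-case = 10.0 → A1.
Column bests: S1=4.9, S2=8.0, S3=9.3, S4=6.6, S5=10.0.
A1 regrets: 1.9, 0.0, 2.0, 0.0, 0.0 → max 2.0
A2 regrets: 3.2, 7.4, 2.4, 1.6, 7.7 → max 7.7
A3 regrets: 3.0, 3.9, 0.0, 2.3, 1.0 → max 3.9
A4 regrets: 0.0, 3.7, 7.8, 2.4, 4.8 → max 7.8
Smallest max regret = 2.0 → A1.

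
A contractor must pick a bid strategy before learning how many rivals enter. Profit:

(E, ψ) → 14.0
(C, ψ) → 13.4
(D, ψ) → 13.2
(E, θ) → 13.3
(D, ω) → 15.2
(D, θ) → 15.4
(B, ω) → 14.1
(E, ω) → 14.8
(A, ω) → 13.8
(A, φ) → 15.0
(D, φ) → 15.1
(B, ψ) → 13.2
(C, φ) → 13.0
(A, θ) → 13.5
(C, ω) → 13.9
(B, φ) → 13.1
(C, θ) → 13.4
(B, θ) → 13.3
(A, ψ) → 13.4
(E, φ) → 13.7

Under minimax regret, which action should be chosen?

D

Column bests: θ=15.4, φ=15.1, ψ=14.0, ω=15.2.
A regrets: 1.9, 0.1, 0.6, 1.4 → max 1.9
B regrets: 2.1, 2.0, 0.8, 1.1 → max 2.1
C regrets: 2.0, 2.1, 0.6, 1.3 → max 2.1
D regrets: 0.0, 0.0, 0.8, 0.0 → max 0.8
E regrets: 2.1, 1.4, 0.0, 0.4 → max 2.1
Smallest max regret = 0.8 → D.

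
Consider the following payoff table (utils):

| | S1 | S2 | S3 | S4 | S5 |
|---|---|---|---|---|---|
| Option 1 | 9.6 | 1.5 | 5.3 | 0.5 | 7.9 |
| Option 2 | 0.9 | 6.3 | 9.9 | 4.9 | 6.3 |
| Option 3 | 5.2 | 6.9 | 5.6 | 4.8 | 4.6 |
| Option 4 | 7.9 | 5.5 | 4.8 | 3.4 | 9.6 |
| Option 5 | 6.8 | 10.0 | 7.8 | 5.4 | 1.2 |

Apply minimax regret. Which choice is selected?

Column bests: S1=9.6, S2=10.0, S3=9.9, S4=5.4, S5=9.6.
Option 1 regrets: 0.0, 8.5, 4.6, 4.9, 1.7 → max 8.5
Option 2 regrets: 8.7, 3.7, 0.0, 0.5, 3.3 → max 8.7
Option 3 regrets: 4.4, 3.1, 4.3, 0.6, 5.0 → max 5.0
Option 4 regrets: 1.7, 4.5, 5.1, 2.0, 0.0 → max 5.1
Option 5 regrets: 2.8, 0.0, 2.1, 0.0, 8.4 → max 8.4
Smallest max regret = 5.0 → Option 3.

Option 3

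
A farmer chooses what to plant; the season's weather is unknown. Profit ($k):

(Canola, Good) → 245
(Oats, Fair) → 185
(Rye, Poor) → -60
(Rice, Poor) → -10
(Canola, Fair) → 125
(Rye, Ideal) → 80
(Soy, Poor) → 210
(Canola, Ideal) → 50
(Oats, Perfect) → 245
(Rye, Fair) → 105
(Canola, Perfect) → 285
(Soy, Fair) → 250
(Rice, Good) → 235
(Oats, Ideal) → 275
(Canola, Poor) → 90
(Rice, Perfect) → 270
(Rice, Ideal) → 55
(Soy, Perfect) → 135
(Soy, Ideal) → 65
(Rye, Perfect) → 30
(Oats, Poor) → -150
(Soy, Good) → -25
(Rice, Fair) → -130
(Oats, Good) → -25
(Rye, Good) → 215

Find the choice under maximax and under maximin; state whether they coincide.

Row maxima: Canola=285, Rice=270, Oats=275, Rye=215, Soy=250
Best best-case = 285 → Canola.
Row minima: Canola=50, Rice=-130, Oats=-150, Rye=-60, Soy=-25
Best worst-case = 50 → Canola.

maximax → Canola; maximin → Canola (agree)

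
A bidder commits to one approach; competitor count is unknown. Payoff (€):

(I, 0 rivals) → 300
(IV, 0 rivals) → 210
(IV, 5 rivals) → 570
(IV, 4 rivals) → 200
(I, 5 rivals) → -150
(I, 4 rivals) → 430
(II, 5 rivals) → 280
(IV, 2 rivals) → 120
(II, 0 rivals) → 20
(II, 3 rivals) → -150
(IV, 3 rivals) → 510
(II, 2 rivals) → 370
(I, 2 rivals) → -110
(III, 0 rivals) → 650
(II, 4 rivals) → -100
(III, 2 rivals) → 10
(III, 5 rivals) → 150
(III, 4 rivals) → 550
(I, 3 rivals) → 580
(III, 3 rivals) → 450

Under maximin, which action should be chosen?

IV

Row minima: I=-150, II=-150, III=10, IV=120
Best worst-case = 120 → IV.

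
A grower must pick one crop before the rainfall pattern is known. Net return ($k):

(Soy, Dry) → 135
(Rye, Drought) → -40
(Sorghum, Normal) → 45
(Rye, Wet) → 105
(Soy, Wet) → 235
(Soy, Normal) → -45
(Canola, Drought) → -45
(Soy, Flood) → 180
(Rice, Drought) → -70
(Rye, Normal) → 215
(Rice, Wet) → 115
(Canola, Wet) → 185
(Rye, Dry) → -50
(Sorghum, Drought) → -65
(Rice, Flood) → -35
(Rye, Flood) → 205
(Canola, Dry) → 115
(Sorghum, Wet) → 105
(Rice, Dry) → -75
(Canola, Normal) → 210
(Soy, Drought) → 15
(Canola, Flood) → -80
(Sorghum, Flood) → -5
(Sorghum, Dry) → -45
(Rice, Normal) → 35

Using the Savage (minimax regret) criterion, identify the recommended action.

Column bests: Drought=15, Dry=135, Normal=215, Wet=235, Flood=205.
Rice regrets: 85, 210, 180, 120, 240 → max 240
Rye regrets: 55, 185, 0, 130, 0 → max 185
Soy regrets: 0, 0, 260, 0, 25 → max 260
Sorghum regrets: 80, 180, 170, 130, 210 → max 210
Canola regrets: 60, 20, 5, 50, 285 → max 285
Smallest max regret = 185 → Rye.

Rye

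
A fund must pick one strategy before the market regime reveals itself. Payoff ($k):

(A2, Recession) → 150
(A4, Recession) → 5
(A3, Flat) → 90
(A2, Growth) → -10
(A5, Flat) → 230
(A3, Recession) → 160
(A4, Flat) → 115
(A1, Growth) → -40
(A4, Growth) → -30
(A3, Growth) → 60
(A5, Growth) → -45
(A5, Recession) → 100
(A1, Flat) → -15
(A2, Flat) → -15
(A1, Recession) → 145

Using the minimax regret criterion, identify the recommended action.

Column bests: Recession=160, Flat=230, Growth=60.
A1 regrets: 15, 245, 100 → max 245
A2 regrets: 10, 245, 70 → max 245
A3 regrets: 0, 140, 0 → max 140
A4 regrets: 155, 115, 90 → max 155
A5 regrets: 60, 0, 105 → max 105
Smallest max regret = 105 → A5.

A5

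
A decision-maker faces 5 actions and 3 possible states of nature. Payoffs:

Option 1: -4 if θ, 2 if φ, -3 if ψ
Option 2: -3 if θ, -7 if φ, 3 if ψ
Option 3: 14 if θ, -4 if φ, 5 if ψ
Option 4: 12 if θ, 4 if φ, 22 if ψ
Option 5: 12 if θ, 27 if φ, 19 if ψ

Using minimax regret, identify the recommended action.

Option 5

Column bests: θ=14, φ=27, ψ=22.
Option 1 regrets: 18, 25, 25 → max 25
Option 2 regrets: 17, 34, 19 → max 34
Option 3 regrets: 0, 31, 17 → max 31
Option 4 regrets: 2, 23, 0 → max 23
Option 5 regrets: 2, 0, 3 → max 3
Smallest max regret = 3 → Option 5.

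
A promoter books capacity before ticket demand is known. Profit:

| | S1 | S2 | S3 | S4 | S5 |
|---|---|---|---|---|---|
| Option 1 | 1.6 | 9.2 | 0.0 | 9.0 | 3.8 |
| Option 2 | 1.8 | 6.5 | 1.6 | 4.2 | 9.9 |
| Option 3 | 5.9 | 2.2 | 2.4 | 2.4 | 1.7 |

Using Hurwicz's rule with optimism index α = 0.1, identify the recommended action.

Option 1: 0.1·9.2 + 0.9·0.0 = 0.92
Option 2: 0.1·9.9 + 0.9·1.6 = 2.43
Option 3: 0.1·5.9 + 0.9·1.7 = 2.12
Highest Hurwicz score = 2.43 → Option 2.

Option 2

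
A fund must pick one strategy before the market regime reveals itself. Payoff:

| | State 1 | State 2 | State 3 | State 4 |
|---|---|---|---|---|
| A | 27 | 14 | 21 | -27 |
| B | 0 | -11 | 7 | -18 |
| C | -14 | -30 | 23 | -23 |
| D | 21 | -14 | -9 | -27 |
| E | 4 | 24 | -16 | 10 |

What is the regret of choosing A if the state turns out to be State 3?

2

Best payoff under State 3 is 23.
Regret = 23 − 21 = 2.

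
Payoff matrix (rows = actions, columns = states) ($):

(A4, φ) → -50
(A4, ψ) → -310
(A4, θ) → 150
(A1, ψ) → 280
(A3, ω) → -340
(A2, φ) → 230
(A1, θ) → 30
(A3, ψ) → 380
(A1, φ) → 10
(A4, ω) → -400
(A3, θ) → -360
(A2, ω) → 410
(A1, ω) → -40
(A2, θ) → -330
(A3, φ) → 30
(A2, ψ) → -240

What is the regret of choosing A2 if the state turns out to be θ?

480

Best payoff under θ is 150.
Regret = 150 − (-330) = 480.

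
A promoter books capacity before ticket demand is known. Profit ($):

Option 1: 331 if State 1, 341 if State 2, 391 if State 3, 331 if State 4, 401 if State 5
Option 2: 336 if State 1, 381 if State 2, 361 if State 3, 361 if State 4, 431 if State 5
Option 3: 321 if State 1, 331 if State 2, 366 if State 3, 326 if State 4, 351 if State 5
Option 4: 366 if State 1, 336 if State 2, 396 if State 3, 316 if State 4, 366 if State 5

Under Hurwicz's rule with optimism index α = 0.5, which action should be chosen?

Option 2

Option 1: 0.5·401 + 0.5·331 = 366
Option 2: 0.5·431 + 0.5·336 = 383.5
Option 3: 0.5·366 + 0.5·321 = 343.5
Option 4: 0.5·396 + 0.5·316 = 356
Highest Hurwicz score = 383.5 → Option 2.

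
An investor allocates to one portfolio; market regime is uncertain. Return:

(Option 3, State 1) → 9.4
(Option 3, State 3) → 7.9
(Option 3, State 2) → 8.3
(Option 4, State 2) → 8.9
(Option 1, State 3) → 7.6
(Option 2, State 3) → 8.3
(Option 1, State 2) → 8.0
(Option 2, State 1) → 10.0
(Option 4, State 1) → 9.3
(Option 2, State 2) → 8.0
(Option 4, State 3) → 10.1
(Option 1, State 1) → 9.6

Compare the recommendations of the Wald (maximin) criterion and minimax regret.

Row minima: Option 1=7.6, Option 2=8.0, Option 3=7.9, Option 4=8.9
Best worst-case = 8.9 → Option 4.
Column bests: State 1=10.0, State 2=8.9, State 3=10.1.
Option 1 regrets: 0.4, 0.9, 2.5 → max 2.5
Option 2 regrets: 0.0, 0.9, 1.8 → max 1.8
Option 3 regrets: 0.6, 0.6, 2.2 → max 2.2
Option 4 regrets: 0.7, 0.0, 0.0 → max 0.7
Smallest max regret = 0.7 → Option 4.

maximin → Option 4; minimax regret → Option 4 (agree)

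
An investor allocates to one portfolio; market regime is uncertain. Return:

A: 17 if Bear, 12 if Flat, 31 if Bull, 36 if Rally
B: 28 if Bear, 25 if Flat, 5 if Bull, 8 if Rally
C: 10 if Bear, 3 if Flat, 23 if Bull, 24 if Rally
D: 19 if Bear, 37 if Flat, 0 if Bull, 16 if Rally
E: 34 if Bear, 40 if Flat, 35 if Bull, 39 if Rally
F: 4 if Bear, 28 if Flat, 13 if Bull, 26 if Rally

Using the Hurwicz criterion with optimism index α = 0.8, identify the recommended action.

A: 0.8·36 + 0.2·12 = 31.2
B: 0.8·28 + 0.2·5 = 23.4
C: 0.8·24 + 0.2·3 = 19.8
D: 0.8·37 + 0.2·0 = 29.6
E: 0.8·40 + 0.2·34 = 38.8
F: 0.8·28 + 0.2·4 = 23.2
Highest Hurwicz score = 38.8 → E.

E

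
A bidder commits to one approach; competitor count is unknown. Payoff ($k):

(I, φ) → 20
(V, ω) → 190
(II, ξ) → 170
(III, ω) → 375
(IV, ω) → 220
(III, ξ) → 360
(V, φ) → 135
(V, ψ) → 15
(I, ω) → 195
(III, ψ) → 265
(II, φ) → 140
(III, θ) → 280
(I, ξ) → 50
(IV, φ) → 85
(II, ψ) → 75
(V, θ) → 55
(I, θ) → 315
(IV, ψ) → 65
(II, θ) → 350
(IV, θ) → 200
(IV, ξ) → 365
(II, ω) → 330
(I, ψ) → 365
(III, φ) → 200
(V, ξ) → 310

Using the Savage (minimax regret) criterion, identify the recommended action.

III

Column bests: θ=350, φ=200, ψ=365, ω=375, ξ=365.
I regrets: 35, 180, 0, 180, 315 → max 315
II regrets: 0, 60, 290, 45, 195 → max 290
III regrets: 70, 0, 100, 0, 5 → max 100
IV regrets: 150, 115, 300, 155, 0 → max 300
V regrets: 295, 65, 350, 185, 55 → max 350
Smallest max regret = 100 → III.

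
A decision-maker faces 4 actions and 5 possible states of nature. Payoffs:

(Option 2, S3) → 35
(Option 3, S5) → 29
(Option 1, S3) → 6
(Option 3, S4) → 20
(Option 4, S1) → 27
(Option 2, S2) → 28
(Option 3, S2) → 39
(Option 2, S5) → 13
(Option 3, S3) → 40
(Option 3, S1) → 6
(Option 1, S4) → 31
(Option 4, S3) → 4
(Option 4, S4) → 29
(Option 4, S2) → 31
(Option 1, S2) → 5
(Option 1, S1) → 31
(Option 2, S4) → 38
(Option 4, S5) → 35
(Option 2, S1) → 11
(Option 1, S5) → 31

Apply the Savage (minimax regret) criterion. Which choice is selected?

Option 2

Column bests: S1=31, S2=39, S3=40, S4=38, S5=35.
Option 1 regrets: 0, 34, 34, 7, 4 → max 34
Option 2 regrets: 20, 11, 5, 0, 22 → max 22
Option 3 regrets: 25, 0, 0, 18, 6 → max 25
Option 4 regrets: 4, 8, 36, 9, 0 → max 36
Smallest max regret = 22 → Option 2.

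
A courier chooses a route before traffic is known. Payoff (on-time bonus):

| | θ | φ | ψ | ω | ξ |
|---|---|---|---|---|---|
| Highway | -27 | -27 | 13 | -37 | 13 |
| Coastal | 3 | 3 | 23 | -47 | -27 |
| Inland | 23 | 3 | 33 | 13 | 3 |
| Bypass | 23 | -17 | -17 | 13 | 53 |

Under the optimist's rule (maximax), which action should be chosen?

Row maxima: Highway=13, Coastal=23, Inland=33, Bypass=53
Best best-case = 53 → Bypass.

Bypass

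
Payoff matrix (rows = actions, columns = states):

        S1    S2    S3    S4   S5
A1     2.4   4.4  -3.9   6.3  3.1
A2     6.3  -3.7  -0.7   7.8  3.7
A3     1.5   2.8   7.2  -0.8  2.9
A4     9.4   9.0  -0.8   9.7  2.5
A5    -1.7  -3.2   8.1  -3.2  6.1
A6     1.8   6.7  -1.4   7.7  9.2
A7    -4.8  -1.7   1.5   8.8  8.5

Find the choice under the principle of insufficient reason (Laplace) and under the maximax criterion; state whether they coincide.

Row averages: A1=2.46, A2=2.68, A3=2.72, A4=5.96, A5=1.22, A6=4.8, A7=2.46
Highest average = 5.96 → A4.
Row maxima: A1=6.3, A2=7.8, A3=7.2, A4=9.7, A5=8.1, A6=9.2, A7=8.8
Best best-case = 9.7 → A4.

laplace → A4; maximax → A4 (agree)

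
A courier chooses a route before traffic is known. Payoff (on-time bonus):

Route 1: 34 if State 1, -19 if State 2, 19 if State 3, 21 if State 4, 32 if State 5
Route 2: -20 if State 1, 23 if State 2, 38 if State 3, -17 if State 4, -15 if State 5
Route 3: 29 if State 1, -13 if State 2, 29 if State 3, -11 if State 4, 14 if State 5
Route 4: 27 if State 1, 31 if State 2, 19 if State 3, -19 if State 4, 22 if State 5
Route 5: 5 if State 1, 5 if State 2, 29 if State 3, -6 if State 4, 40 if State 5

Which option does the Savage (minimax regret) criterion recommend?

Route 5

Column bests: State 1=34, State 2=31, State 3=38, State 4=21, State 5=40.
Route 1 regrets: 0, 50, 19, 0, 8 → max 50
Route 2 regrets: 54, 8, 0, 38, 55 → max 55
Route 3 regrets: 5, 44, 9, 32, 26 → max 44
Route 4 regrets: 7, 0, 19, 40, 18 → max 40
Route 5 regrets: 29, 26, 9, 27, 0 → max 29
Smallest max regret = 29 → Route 5.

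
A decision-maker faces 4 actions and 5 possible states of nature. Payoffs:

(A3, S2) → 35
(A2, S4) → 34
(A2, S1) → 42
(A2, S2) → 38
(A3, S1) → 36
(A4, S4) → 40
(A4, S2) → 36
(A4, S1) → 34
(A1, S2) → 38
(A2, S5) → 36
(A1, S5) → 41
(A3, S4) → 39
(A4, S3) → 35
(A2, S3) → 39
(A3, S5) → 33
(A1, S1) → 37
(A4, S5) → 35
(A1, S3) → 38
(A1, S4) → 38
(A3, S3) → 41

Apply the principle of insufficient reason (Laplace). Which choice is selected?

A1

Row averages: A1=38.4, A2=37.8, A3=36.8, A4=36
Highest average = 38.4 → A1.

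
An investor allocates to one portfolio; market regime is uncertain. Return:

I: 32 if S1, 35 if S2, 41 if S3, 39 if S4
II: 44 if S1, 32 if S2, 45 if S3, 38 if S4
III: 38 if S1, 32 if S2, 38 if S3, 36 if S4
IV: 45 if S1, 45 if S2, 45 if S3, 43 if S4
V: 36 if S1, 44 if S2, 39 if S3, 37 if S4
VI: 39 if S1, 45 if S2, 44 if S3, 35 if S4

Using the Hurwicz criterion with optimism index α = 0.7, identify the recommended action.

IV

I: 0.7·41 + 0.3·32 = 38.3
II: 0.7·45 + 0.3·32 = 41.1
III: 0.7·38 + 0.3·32 = 36.2
IV: 0.7·45 + 0.3·43 = 44.4
V: 0.7·44 + 0.3·36 = 41.6
VI: 0.7·45 + 0.3·35 = 42
Highest Hurwicz score = 44.4 → IV.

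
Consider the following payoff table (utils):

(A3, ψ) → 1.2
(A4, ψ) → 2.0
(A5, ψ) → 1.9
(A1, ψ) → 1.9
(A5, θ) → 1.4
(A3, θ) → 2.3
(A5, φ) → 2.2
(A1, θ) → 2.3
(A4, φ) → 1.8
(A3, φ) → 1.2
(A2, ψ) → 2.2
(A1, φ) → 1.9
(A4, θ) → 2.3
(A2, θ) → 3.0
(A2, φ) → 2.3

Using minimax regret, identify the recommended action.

Column bests: θ=3.0, φ=2.3, ψ=2.2.
A1 regrets: 0.7, 0.4, 0.3 → max 0.7
A2 regrets: 0.0, 0.0, 0.0 → max 0.0
A3 regrets: 0.7, 1.1, 1.0 → max 1.1
A4 regrets: 0.7, 0.5, 0.2 → max 0.7
A5 regrets: 1.6, 0.1, 0.3 → max 1.6
Smallest max regret = 0.0 → A2.

A2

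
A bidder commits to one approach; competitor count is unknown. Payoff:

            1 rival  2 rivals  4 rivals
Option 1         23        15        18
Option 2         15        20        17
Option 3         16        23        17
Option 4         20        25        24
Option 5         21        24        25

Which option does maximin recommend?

Option 5

Row minima: Option 1=15, Option 2=15, Option 3=16, Option 4=20, Option 5=21
Best worst-case = 21 → Option 5.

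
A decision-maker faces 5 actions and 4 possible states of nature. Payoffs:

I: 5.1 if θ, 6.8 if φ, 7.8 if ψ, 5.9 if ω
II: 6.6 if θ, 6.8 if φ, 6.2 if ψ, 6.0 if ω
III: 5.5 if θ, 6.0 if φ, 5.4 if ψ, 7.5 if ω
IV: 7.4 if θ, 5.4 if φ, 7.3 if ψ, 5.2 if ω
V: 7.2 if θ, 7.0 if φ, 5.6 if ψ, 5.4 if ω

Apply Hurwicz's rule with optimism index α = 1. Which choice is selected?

I: 1·7.8 + 0·5.1 = 7.8
II: 1·6.8 + 0·6.0 = 6.8
III: 1·7.5 + 0·5.4 = 7.5
IV: 1·7.4 + 0·5.2 = 7.4
V: 1·7.2 + 0·5.4 = 7.2
Highest Hurwicz score = 7.8 → I.

I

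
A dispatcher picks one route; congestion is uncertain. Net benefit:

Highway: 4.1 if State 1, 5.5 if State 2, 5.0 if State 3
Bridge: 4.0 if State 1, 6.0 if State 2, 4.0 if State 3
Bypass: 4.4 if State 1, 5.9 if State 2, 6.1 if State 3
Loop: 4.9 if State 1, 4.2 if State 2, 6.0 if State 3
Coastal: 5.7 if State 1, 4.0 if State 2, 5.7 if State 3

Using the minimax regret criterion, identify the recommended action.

Column bests: State 1=5.7, State 2=6.0, State 3=6.1.
Highway regrets: 1.6, 0.5, 1.1 → max 1.6
Bridge regrets: 1.7, 0.0, 2.1 → max 2.1
Bypass regrets: 1.3, 0.1, 0.0 → max 1.3
Loop regrets: 0.8, 1.8, 0.1 → max 1.8
Coastal regrets: 0.0, 2.0, 0.4 → max 2.0
Smallest max regret = 1.3 → Bypass.

Bypass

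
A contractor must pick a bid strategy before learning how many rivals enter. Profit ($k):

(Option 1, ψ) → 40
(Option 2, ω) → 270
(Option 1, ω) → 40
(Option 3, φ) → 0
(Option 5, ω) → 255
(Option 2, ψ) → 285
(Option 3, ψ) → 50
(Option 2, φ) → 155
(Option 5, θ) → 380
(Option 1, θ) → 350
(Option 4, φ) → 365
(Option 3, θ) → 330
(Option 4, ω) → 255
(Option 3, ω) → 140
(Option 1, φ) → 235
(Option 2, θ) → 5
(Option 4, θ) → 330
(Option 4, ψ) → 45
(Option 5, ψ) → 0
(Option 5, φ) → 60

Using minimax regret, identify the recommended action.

Column bests: θ=380, φ=365, ψ=285, ω=270.
Option 1 regrets: 30, 130, 245, 230 → max 245
Option 2 regrets: 375, 210, 0, 0 → max 375
Option 3 regrets: 50, 365, 235, 130 → max 365
Option 4 regrets: 50, 0, 240, 15 → max 240
Option 5 regrets: 0, 305, 285, 15 → max 305
Smallest max regret = 240 → Option 4.

Option 4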